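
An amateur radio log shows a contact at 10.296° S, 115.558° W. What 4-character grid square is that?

Add 180° to longitude and 90° to latitude: 64.44, 79.70.
Field: 64.44/20 → 3 → D, 79.70/10 → 7 → H; chars DH.
Square: 4.44/2 → 2, 9.70/1 → 9; chars 29.

DH29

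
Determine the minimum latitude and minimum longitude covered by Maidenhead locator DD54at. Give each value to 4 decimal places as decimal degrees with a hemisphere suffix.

55.2083° S, 110.0000° W

Field D=3, D=3: +3·20° lon, +3·10° lat → SW at lon -120°, lat -60°.
Square 5, 4: +5·2° lon, +4·1° lat → SW at lon -110°, lat -56°.
Subsquare a=0, t=19: +0·0.0833333° lon, +19·0.0416667° lat → SW at lon -110°, lat -55.2083°.
latitude 55.2083° S, longitude 110.0000° W.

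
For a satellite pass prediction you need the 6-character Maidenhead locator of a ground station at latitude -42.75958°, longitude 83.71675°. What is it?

Shift to the Maidenhead origin (180°W, 90°S): lon 263.7167, lat 47.2404.
Field: 263.7167/20 → 13 → N, 47.2404/10 → 4 → E; chars NE.
Square: 3.7167/2 → 1, 7.2404/1 → 7; chars 17.
Subsquare: 1.7167/0.0833333 → 20 → u, 0.2404/0.0416667 → 5 → f; chars uf.

NE17uf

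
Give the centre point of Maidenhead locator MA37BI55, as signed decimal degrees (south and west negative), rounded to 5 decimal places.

Field M=12, A=0: +12·20° lon, +0·10° lat → SW at lon 60°, lat -90°.
Square 3, 7: +3·2° lon, +7·1° lat → SW at lon 66°, lat -83°.
Subsquare b=1, i=8: +1·0.0833333° lon, +8·0.0416667° lat → SW at lon 66.0833°, lat -82.6667°.
Extended square 5, 5: +5·0.00833333° lon, +5·0.00416667° lat → SW at lon 66.125°, lat -82.6458°.
Cell spans 0.00833333° lon × 0.00416667° lat. Centre is SW corner plus half of each.
latitude -82.64375, longitude 66.12917.

-82.64375, 66.12917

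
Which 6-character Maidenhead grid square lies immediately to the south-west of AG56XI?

Longitude subsquare x = 23; −1 → 22 = w.
Latitude subsquare i = 8; −1 → 7 = h.

AG56wh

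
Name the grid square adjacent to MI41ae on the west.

MI31xe

Longitude subsquare a = 0; −1 → -1, wraps to 23 = x, carry into square.
Longitude square 4; −1 → 3.
The latitude characters are unchanged.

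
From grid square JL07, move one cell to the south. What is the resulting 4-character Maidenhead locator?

Latitude square 7; −1 → 6.
The longitude characters are unchanged.

JL06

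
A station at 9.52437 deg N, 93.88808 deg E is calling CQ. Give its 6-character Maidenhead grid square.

NJ69wm

Offset from 180°W / 90°S: lon 273.8881°, lat 99.5244°.
Field (20°×10°, letters A–R): lon ⌊273.8881/20⌋ = 13 → N; lat ⌊99.5244/10⌋ = 9 → J.
Square (2°×1°, digits 0–9): lon ⌊13.8881/2⌋ = 6; lat ⌊9.5244/1⌋ = 9.
Subsquare (5′×2.5′, letters a–x): lon ⌊1.8881/0.0833333⌋ = 22 → w; lat ⌊0.5244/0.0416667⌋ = 12 → m.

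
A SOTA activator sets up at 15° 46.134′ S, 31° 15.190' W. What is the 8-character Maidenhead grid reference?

Add 180° to longitude and 90° to latitude: 148.74683, 74.23110.
Field: lon ⌊148.74683/20⌋ = 7 → H; lat ⌊74.23110/10⌋ = 7 → H.
Square: lon ⌊8.74683/2⌋ = 4; lat ⌊4.23110/1⌋ = 4.
Subsquare: lon ⌊0.74683/0.0833333⌋ = 8 → i; lat ⌊0.23110/0.0416667⌋ = 5 → f.
Extended square: lon ⌊0.08017/0.00833333⌋ = 9; lat ⌊0.02277/0.00416667⌋ = 5.

HH44if95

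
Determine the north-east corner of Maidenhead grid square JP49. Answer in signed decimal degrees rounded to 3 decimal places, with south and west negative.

70.000, 10.000

Field J=9, P=15: +9·20° lon, +15·10° lat → SW at lon 0°, lat 60°.
Square 4, 9: +4·2° lon, +9·1° lat → SW at lon 8°, lat 69°.
Cell spans 2° lon × 1° lat. NE corner is SW corner plus one full cell.
latitude 70.000, longitude 10.000.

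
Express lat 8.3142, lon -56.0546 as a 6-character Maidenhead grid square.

GJ18xh

Offset from 180°W / 90°S: lon 123.9454°, lat 98.3142°.
Field (20°×10°, letters A–R): 123.9454/20 → 6 → G, 98.3142/10 → 9 → J; chars GJ.
Square (2°×1°, digits 0–9): 3.9454/2 → 1, 8.3142/1 → 8; chars 18.
Subsquare (5′×2.5′, letters a–x): 1.9454/0.0833333 → 23 → x, 0.3142/0.0416667 → 7 → h; chars xh.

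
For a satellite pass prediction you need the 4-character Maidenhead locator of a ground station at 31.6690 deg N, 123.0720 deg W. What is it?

CM81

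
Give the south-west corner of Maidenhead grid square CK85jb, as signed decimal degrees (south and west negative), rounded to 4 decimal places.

Field C=2, K=10: +2·20° lon, +10·10° lat → SW at lon -140°, lat 10°.
Square 8, 5: +8·2° lon, +5·1° lat → SW at lon -124°, lat 15°.
Subsquare j=9, b=1: +9·0.0833333° lon, +1·0.0416667° lat → SW at lon -123.25°, lat 15.0417°.
latitude 15.0417, longitude -123.2500.

15.0417, -123.2500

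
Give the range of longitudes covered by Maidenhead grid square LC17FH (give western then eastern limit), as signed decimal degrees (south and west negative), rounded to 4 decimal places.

42.4167, 42.5000

Field L=11, C=2: +11·20° lon, +2·10° lat → SW at lon 40°, lat -70°.
Square 1, 7: +1·2° lon, +7·1° lat → SW at lon 42°, lat -63°.
Subsquare f=5, h=7: +5·0.0833333° lon, +7·0.0416667° lat → SW at lon 42.4167°, lat -62.7083°.
Cell spans 0.0833333° lon × 0.0416667° lat.
west 42.4167, east 42.5000.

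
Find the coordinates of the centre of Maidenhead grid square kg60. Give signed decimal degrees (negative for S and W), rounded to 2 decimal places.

Field K=10, G=6: +10·20° lon, +6·10° lat → SW at lon 20°, lat -30°.
Square 6, 0: +6·2° lon, +0·1° lat → SW at lon 32°, lat -30°.
Cell spans 2° lon × 1° lat. Centre is SW corner plus half of each.
latitude -29.50, longitude 33.00.

-29.50, 33.00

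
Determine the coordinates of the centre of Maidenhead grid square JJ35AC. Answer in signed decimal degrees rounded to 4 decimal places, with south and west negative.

Field J=9, J=9: +9·20° lon, +9·10° lat → SW at lon 0°, lat 0°.
Square 3, 5: +3·2° lon, +5·1° lat → SW at lon 6°, lat 5°.
Subsquare a=0, c=2: +0·0.0833333° lon, +2·0.0416667° lat → SW at lon 6°, lat 5.08333°.
Cell spans 0.0833333° lon × 0.0416667° lat. Centre is SW corner plus half of each.
latitude 5.1042, longitude 6.0417.

5.1042, 6.0417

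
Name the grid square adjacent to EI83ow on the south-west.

EI83nv

Longitude subsquare o = 14; −1 → 13 = n.
Latitude subsquare w = 22; −1 → 21 = v.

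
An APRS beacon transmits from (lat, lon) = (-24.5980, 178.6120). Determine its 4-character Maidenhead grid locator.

Offset from 180°W / 90°S: lon 358.61°, lat 65.40°.
Field: 358.61/20 → 17 → R, 65.40/10 → 6 → G; chars RG.
Square: 18.61/2 → 9, 5.40/1 → 5; chars 95.

RG95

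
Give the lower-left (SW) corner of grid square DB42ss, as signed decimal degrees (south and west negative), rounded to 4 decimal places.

-77.2500, -110.5000

Field D=3, B=1: +3·20° lon, +1·10° lat → SW at lon -120°, lat -80°.
Square 4, 2: +4·2° lon, +2·1° lat → SW at lon -112°, lat -78°.
Subsquare s=18, s=18: +18·0.0833333° lon, +18·0.0416667° lat → SW at lon -110.5°, lat -77.25°.
latitude -77.2500, longitude -110.5000.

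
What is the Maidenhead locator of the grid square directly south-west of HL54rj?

Longitude subsquare r = 17; −1 → 16 = q.
Latitude subsquare j = 9; −1 → 8 = i.

HL54qi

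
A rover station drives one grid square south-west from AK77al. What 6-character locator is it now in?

AK67xk

Longitude subsquare a = 0; −1 → -1, wraps to 23 = x, carry into square.
Longitude square 7; −1 → 6.
Latitude subsquare l = 11; −1 → 10 = k.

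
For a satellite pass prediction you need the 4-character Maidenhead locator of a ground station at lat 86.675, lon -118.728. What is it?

DR06

Add 180° to longitude and 90° to latitude: 61.27, 176.68.
Field (20°×10°, letters A–R): lon ⌊61.27/20⌋ = 3 → D; lat ⌊176.68/10⌋ = 17 → R.
Square (2°×1°, digits 0–9): lon ⌊1.27/2⌋ = 0; lat ⌊6.68/1⌋ = 6.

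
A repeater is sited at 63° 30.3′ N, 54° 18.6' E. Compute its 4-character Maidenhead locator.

LP73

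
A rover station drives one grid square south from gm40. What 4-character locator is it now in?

GL49

Latitude square 0; −1 → -1, wraps to 9, carry into field.
Latitude field M = 12; −1 → 11 = L.
The longitude characters are unchanged.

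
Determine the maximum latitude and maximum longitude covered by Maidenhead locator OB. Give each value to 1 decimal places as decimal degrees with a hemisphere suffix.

Field O=14, B=1: +14·20° lon, +1·10° lat → SW at lon 100°, lat -80°.
Cell spans 20° lon × 10° lat. NE corner is SW corner plus one full cell.
latitude 70.0° S, longitude 120.0° E.

70.0° S, 120.0° E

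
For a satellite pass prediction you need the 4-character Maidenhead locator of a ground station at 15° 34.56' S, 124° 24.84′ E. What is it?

PH24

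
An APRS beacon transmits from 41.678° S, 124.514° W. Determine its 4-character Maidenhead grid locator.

CE78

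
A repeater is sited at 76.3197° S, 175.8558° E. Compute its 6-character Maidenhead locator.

Shift to the Maidenhead origin (180°W, 90°S): lon 355.8558, lat 13.6803.
Field: 355.8558/20 → 17 → R, 13.6803/10 → 1 → B; chars RB.
Square: 15.8558/2 → 7, 3.6803/1 → 3; chars 73.
Subsquare: 1.8558/0.0833333 → 22 → w, 0.6803/0.0416667 → 16 → q; chars wq.

RB73wq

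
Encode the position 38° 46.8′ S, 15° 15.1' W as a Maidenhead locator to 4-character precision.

IF21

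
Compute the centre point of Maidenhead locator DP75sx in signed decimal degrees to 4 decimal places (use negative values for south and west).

65.9792, -104.4583

Field D=3, P=15: +3·20° lon, +15·10° lat → SW at lon -120°, lat 60°.
Square 7, 5: +7·2° lon, +5·1° lat → SW at lon -106°, lat 65°.
Subsquare s=18, x=23: +18·0.0833333° lon, +23·0.0416667° lat → SW at lon -104.5°, lat 65.9583°.
Cell spans 0.0833333° lon × 0.0416667° lat. Centre is SW corner plus half of each.
latitude 65.9792, longitude -104.4583.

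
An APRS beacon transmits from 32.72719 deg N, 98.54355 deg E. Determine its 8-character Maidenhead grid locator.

Add 180° to longitude and 90° to latitude: 278.54355, 122.72719.
Field: lon ⌊278.54355/20⌋ = 13 → N; lat ⌊122.72719/10⌋ = 12 → M.
Square: lon ⌊18.54355/2⌋ = 9; lat ⌊2.72719/1⌋ = 2.
Subsquare: lon ⌊0.54355/0.0833333⌋ = 6 → g; lat ⌊0.72719/0.0416667⌋ = 17 → r.
Extended square: lon ⌊0.04355/0.00833333⌋ = 5; lat ⌊0.01886/0.00416667⌋ = 4.

NM92gr54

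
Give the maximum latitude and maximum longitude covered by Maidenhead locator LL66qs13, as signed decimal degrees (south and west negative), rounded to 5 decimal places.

Field L=11, L=11: +11·20° lon, +11·10° lat → SW at lon 40°, lat 20°.
Square 6, 6: +6·2° lon, +6·1° lat → SW at lon 52°, lat 26°.
Subsquare q=16, s=18: +16·0.0833333° lon, +18·0.0416667° lat → SW at lon 53.3333°, lat 26.75°.
Extended square 1, 3: +1·0.00833333° lon, +3·0.00416667° lat → SW at lon 53.3417°, lat 26.7625°.
Cell spans 0.00833333° lon × 0.00416667° lat. NE corner is SW corner plus one full cell.
latitude 26.76667, longitude 53.35000.

26.76667, 53.35000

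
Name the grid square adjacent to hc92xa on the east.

Longitude subsquare x = 23; +1 → 24, wraps to 0 = a, carry into square.
Longitude square 9; +1 → 10, wraps to 0, carry into field.
Longitude field H = 7; +1 → 8 = I.
The latitude characters are unchanged.

IC02aa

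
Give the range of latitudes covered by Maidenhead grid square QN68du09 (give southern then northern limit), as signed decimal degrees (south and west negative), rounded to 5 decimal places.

48.87083, 48.87500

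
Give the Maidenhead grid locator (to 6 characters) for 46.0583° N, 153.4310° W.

Offset from 180°W / 90°S: lon 26.5690°, lat 136.0583°.
Field: lon ⌊26.5690/20⌋ = 1 → B; lat ⌊136.0583/10⌋ = 13 → N.
Square: lon ⌊6.5690/2⌋ = 3; lat ⌊6.0583/1⌋ = 6.
Subsquare: lon ⌊0.5690/0.0833333⌋ = 6 → g; lat ⌊0.0583/0.0416667⌋ = 1 → b.

BN36gb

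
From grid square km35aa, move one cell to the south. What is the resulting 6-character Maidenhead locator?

KM34ax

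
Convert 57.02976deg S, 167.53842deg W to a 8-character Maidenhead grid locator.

AD62fx52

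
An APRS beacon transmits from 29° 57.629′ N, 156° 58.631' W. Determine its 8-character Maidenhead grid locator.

Offset from 180°W / 90°S: lon 23.02282°, lat 119.96048°.
Field (20°×10°, letters A–R): 23.02282/20 → 1 → B, 119.96048/10 → 11 → L; chars BL.
Square (2°×1°, digits 0–9): 3.02282/2 → 1, 9.96048/1 → 9; chars 19.
Subsquare (5′×2.5′, letters a–x): 1.02282/0.0833333 → 12 → m, 0.96048/0.0416667 → 23 → x; chars mx.
Extended square (30″×15″, digits 0–9): 0.02282/0.00833333 → 2, 0.00215/0.00416667 → 0; chars 20.

BL19mx20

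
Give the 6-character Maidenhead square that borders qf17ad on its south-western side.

Longitude subsquare a = 0; −1 → -1, wraps to 23 = x, carry into square.
Longitude square 1; −1 → 0.
Latitude subsquare d = 3; −1 → 2 = c.

QF07xc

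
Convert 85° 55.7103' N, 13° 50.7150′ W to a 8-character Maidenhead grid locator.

Add 180° to longitude and 90° to latitude: 166.15475, 175.92851.
Field: 166.15475/20 → 8 → I, 175.92851/10 → 17 → R; chars IR.
Square: 6.15475/2 → 3, 5.92851/1 → 5; chars 35.
Subsquare: 0.15475/0.0833333 → 1 → b, 0.92851/0.0416667 → 22 → w; chars bw.
Extended square: 0.07142/0.00833333 → 8, 0.01184/0.00416667 → 2; chars 82.

IR35bw82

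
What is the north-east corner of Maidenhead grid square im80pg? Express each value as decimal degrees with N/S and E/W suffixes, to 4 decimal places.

Field I=8, M=12: +8·20° lon, +12·10° lat → SW at lon -20°, lat 30°.
Square 8, 0: +8·2° lon, +0·1° lat → SW at lon -4°, lat 30°.
Subsquare p=15, g=6: +15·0.0833333° lon, +6·0.0416667° lat → SW at lon -2.75°, lat 30.25°.
Cell spans 0.0833333° lon × 0.0416667° lat. NE corner is SW corner plus one full cell.
latitude 30.2917° N, longitude 2.6667° W.

30.2917° N, 2.6667° W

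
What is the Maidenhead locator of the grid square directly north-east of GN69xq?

GN79ar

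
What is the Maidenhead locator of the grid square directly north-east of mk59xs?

Longitude subsquare x = 23; +1 → 24, wraps to 0 = a, carry into square.
Longitude square 5; +1 → 6.
Latitude subsquare s = 18; +1 → 19 = t.

MK69at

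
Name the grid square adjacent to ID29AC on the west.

Longitude subsquare a = 0; −1 → -1, wraps to 23 = x, carry into square.
Longitude square 2; −1 → 1.
The latitude characters are unchanged.

ID19xc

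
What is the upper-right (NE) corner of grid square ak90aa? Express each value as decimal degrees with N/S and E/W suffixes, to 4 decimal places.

Field A=0, K=10: +0·20° lon, +10·10° lat → SW at lon -180°, lat 10°.
Square 9, 0: +9·2° lon, +0·1° lat → SW at lon -162°, lat 10°.
Subsquare a=0, a=0: +0·0.0833333° lon, +0·0.0416667° lat → SW at lon -162°, lat 10°.
Cell spans 0.0833333° lon × 0.0416667° lat. NE corner is SW corner plus one full cell.
latitude 10.0417° N, longitude 161.9167° W.

10.0417° N, 161.9167° W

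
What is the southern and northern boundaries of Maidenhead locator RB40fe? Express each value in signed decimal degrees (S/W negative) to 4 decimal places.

-79.8333, -79.7917

Field R=17, B=1: +17·20° lon, +1·10° lat → SW at lon 160°, lat -80°.
Square 4, 0: +4·2° lon, +0·1° lat → SW at lon 168°, lat -80°.
Subsquare f=5, e=4: +5·0.0833333° lon, +4·0.0416667° lat → SW at lon 168.417°, lat -79.8333°.
Cell spans 0.0833333° lon × 0.0416667° lat.
south -79.8333, north -79.7917.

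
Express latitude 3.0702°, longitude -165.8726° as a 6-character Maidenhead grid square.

AJ73bb

Add 180° to longitude and 90° to latitude: 14.1274, 93.0702.
Field: 14.1274/20 → 0 → A, 93.0702/10 → 9 → J; chars AJ.
Square: 14.1274/2 → 7, 3.0702/1 → 3; chars 73.
Subsquare: 0.1274/0.0833333 → 1 → b, 0.0702/0.0416667 → 1 → b; chars bb.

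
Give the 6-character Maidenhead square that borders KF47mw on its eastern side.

KF47nw

Longitude subsquare m = 12; +1 → 13 = n.
The latitude characters are unchanged.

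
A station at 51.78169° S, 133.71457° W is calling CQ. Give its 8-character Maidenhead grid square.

CD38df42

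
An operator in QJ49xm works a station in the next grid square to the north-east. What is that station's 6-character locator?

QJ59an

Longitude subsquare x = 23; +1 → 24, wraps to 0 = a, carry into square.
Longitude square 4; +1 → 5.
Latitude subsquare m = 12; +1 → 13 = n.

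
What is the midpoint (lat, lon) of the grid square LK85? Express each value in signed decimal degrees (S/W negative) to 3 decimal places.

15.500, 57.000

Field L=11, K=10: +11·20° lon, +10·10° lat → SW at lon 40°, lat 10°.
Square 8, 5: +8·2° lon, +5·1° lat → SW at lon 56°, lat 15°.
Cell spans 2° lon × 1° lat. Centre is SW corner plus half of each.
latitude 15.500, longitude 57.000.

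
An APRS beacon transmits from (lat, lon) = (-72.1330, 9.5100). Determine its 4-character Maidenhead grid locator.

Add 180° to longitude and 90° to latitude: 189.51, 17.87.
Field (20°×10°, letters A–R): 189.51/20 → 9 → J, 17.87/10 → 1 → B; chars JB.
Square (2°×1°, digits 0–9): 9.51/2 → 4, 7.87/1 → 7; chars 47.

JB47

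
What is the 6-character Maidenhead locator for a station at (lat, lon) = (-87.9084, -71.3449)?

Add 180° to longitude and 90° to latitude: 108.6551, 2.0916.
Field (20°×10°, letters A–R): 108.6551/20 → 5 → F, 2.0916/10 → 0 → A; chars FA.
Square (2°×1°, digits 0–9): 8.6551/2 → 4, 2.0916/1 → 2; chars 42.
Subsquare (5′×2.5′, letters a–x): 0.6551/0.0833333 → 7 → h, 0.0916/0.0416667 → 2 → c; chars hc.

FA42hc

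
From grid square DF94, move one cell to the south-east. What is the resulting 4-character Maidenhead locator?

Longitude square 9; +1 → 10, wraps to 0, carry into field.
Longitude field D = 3; +1 → 4 = E.
Latitude square 4; −1 → 3.

EF03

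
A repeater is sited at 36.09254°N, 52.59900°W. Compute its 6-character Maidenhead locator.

GM36qc

Shift to the Maidenhead origin (180°W, 90°S): lon 127.4010, lat 126.0925.
Field: lon ⌊127.4010/20⌋ = 6 → G; lat ⌊126.0925/10⌋ = 12 → M.
Square: lon ⌊7.4010/2⌋ = 3; lat ⌊6.0925/1⌋ = 6.
Subsquare: lon ⌊1.4010/0.0833333⌋ = 16 → q; lat ⌊0.0925/0.0416667⌋ = 2 → c.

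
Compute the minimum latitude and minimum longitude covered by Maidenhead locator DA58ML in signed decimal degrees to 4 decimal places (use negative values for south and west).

Field D=3, A=0: +3·20° lon, +0·10° lat → SW at lon -120°, lat -90°.
Square 5, 8: +5·2° lon, +8·1° lat → SW at lon -110°, lat -82°.
Subsquare m=12, l=11: +12·0.0833333° lon, +11·0.0416667° lat → SW at lon -109°, lat -81.5417°.
latitude -81.5417, longitude -109.0000.

-81.5417, -109.0000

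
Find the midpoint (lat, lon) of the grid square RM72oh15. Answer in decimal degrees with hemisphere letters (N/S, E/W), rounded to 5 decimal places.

Field R=17, M=12: +17·20° lon, +12·10° lat → SW at lon 160°, lat 30°.
Square 7, 2: +7·2° lon, +2·1° lat → SW at lon 174°, lat 32°.
Subsquare o=14, h=7: +14·0.0833333° lon, +7·0.0416667° lat → SW at lon 175.167°, lat 32.2917°.
Extended square 1, 5: +1·0.00833333° lon, +5·0.00416667° lat → SW at lon 175.175°, lat 32.3125°.
Cell spans 0.00833333° lon × 0.00416667° lat. Centre is SW corner plus half of each.
latitude 32.31458° N, longitude 175.17917° E.

32.31458° N, 175.17917° E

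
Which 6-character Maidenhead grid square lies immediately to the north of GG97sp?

GG97sq

Latitude subsquare p = 15; +1 → 16 = q.
The longitude characters are unchanged.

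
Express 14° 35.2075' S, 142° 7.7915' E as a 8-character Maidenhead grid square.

Offset from 180°W / 90°S: lon 322.12986°, lat 75.41321°.
Field: 322.12986/20 → 16 → Q, 75.41321/10 → 7 → H; chars QH.
Square: 2.12986/2 → 1, 5.41321/1 → 5; chars 15.
Subsquare: 0.12986/0.0833333 → 1 → b, 0.41321/0.0416667 → 9 → j; chars bj.
Extended square: 0.04653/0.00833333 → 5, 0.03821/0.00416667 → 9; chars 59.

QH15bj59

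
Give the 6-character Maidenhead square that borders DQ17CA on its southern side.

DQ16cx

Latitude subsquare a = 0; −1 → -1, wraps to 23 = x, carry into square.
Latitude square 7; −1 → 6.
The longitude characters are unchanged.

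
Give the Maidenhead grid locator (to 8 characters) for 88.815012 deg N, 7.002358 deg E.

JR38mt05

Shift to the Maidenhead origin (180°W, 90°S): lon 187.00236, lat 178.81501.
Field: 187.00236/20 → 9 → J, 178.81501/10 → 17 → R; chars JR.
Square: 7.00236/2 → 3, 8.81501/1 → 8; chars 38.
Subsquare: 1.00236/0.0833333 → 12 → m, 0.81501/0.0416667 → 19 → t; chars mt.
Extended square: 0.00236/0.00833333 → 0, 0.02335/0.00416667 → 5; chars 05.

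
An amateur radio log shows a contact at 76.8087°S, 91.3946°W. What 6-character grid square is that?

EB43he

Offset from 180°W / 90°S: lon 88.6054°, lat 13.1913°.
Field: 88.6054/20 → 4 → E, 13.1913/10 → 1 → B; chars EB.
Square: 8.6054/2 → 4, 3.1913/1 → 3; chars 43.
Subsquare: 0.6054/0.0833333 → 7 → h, 0.1913/0.0416667 → 4 → e; chars he.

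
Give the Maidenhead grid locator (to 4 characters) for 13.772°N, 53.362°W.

Offset from 180°W / 90°S: lon 126.64°, lat 103.77°.
Field: lon ⌊126.64/20⌋ = 6 → G; lat ⌊103.77/10⌋ = 10 → K.
Square: lon ⌊6.64/2⌋ = 3; lat ⌊3.77/1⌋ = 3.

GK33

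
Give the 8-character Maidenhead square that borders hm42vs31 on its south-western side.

Longitude extended square 3; −1 → 2.
Latitude extended square 1; −1 → 0.

HM42vs20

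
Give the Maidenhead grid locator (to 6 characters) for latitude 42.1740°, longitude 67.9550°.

MN32xe

Offset from 180°W / 90°S: lon 247.9550°, lat 132.1740°.
Field: 247.9550/20 → 12 → M, 132.1740/10 → 13 → N; chars MN.
Square: 7.9550/2 → 3, 2.1740/1 → 2; chars 32.
Subsquare: 1.9550/0.0833333 → 23 → x, 0.1740/0.0416667 → 4 → e; chars xe.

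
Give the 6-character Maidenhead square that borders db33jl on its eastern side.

Longitude subsquare j = 9; +1 → 10 = k.
The latitude characters are unchanged.

DB33kl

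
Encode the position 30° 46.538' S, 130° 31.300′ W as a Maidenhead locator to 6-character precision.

CF49rf

Shift to the Maidenhead origin (180°W, 90°S): lon 49.4783, lat 59.2244.
Field: lon ⌊49.4783/20⌋ = 2 → C; lat ⌊59.2244/10⌋ = 5 → F.
Square: lon ⌊9.4783/2⌋ = 4; lat ⌊9.2244/1⌋ = 9.
Subsquare: lon ⌊1.4783/0.0833333⌋ = 17 → r; lat ⌊0.2244/0.0416667⌋ = 5 → f.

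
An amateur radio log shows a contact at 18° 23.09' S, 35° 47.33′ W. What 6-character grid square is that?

Shift to the Maidenhead origin (180°W, 90°S): lon 144.2112, lat 71.6152.
Field: 144.2112/20 → 7 → H, 71.6152/10 → 7 → H; chars HH.
Square: 4.2112/2 → 2, 1.6152/1 → 1; chars 21.
Subsquare: 0.2112/0.0833333 → 2 → c, 0.6152/0.0416667 → 14 → o; chars co.

HH21co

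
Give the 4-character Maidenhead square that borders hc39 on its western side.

Longitude square 3; −1 → 2.
The latitude characters are unchanged.

HC29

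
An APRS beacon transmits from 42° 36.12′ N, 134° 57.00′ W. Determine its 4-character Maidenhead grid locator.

CN22

Shift to the Maidenhead origin (180°W, 90°S): lon 45.05, lat 132.60.
Field: 45.05/20 → 2 → C, 132.60/10 → 13 → N; chars CN.
Square: 5.05/2 → 2, 2.60/1 → 2; chars 22.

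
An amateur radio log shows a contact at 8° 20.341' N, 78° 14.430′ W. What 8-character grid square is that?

Shift to the Maidenhead origin (180°W, 90°S): lon 101.75950, lat 98.33902.
Field: lon ⌊101.75950/20⌋ = 5 → F; lat ⌊98.33902/10⌋ = 9 → J.
Square: lon ⌊1.75950/2⌋ = 0; lat ⌊8.33902/1⌋ = 8.
Subsquare: lon ⌊1.75950/0.0833333⌋ = 21 → v; lat ⌊0.33902/0.0416667⌋ = 8 → i.
Extended square: lon ⌊0.00950/0.00833333⌋ = 1; lat ⌊0.00568/0.00416667⌋ = 1.

FJ08vi11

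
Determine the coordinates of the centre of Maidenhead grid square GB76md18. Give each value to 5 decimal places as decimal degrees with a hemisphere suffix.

73.83958° S, 44.98750° W

Field G=6, B=1: +6·20° lon, +1·10° lat → SW at lon -60°, lat -80°.
Square 7, 6: +7·2° lon, +6·1° lat → SW at lon -46°, lat -74°.
Subsquare m=12, d=3: +12·0.0833333° lon, +3·0.0416667° lat → SW at lon -45°, lat -73.875°.
Extended square 1, 8: +1·0.00833333° lon, +8·0.00416667° lat → SW at lon -44.9917°, lat -73.8417°.
Cell spans 0.00833333° lon × 0.00416667° lat. Centre is SW corner plus half of each.
latitude 73.83958° S, longitude 44.98750° W.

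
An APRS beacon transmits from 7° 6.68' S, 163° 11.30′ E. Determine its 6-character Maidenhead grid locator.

Add 180° to longitude and 90° to latitude: 343.1883, 82.8887.
Field: 343.1883/20 → 17 → R, 82.8887/10 → 8 → I; chars RI.
Square: 3.1883/2 → 1, 2.8887/1 → 2; chars 12.
Subsquare: 1.1883/0.0833333 → 14 → o, 0.8887/0.0416667 → 21 → v; chars ov.

RI12ov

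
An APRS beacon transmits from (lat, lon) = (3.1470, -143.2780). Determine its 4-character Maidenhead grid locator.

BJ83

Add 180° to longitude and 90° to latitude: 36.72, 93.15.
Field: lon ⌊36.72/20⌋ = 1 → B; lat ⌊93.15/10⌋ = 9 → J.
Square: lon ⌊16.72/2⌋ = 8; lat ⌊3.15/1⌋ = 3.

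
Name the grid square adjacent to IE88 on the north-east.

Longitude square 8; +1 → 9.
Latitude square 8; +1 → 9.

IE99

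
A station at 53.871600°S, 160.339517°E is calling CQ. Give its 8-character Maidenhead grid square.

RD06ed00

Offset from 180°W / 90°S: lon 340.33952°, lat 36.12840°.
Field: lon ⌊340.33952/20⌋ = 17 → R; lat ⌊36.12840/10⌋ = 3 → D.
Square: lon ⌊0.33952/2⌋ = 0; lat ⌊6.12840/1⌋ = 6.
Subsquare: lon ⌊0.33952/0.0833333⌋ = 4 → e; lat ⌊0.12840/0.0416667⌋ = 3 → d.
Extended square: lon ⌊0.00618/0.00833333⌋ = 0; lat ⌊0.00340/0.00416667⌋ = 0.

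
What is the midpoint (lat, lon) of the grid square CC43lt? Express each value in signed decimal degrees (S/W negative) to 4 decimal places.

-66.1875, -131.0417

Field C=2, C=2: +2·20° lon, +2·10° lat → SW at lon -140°, lat -70°.
Square 4, 3: +4·2° lon, +3·1° lat → SW at lon -132°, lat -67°.
Subsquare l=11, t=19: +11·0.0833333° lon, +19·0.0416667° lat → SW at lon -131.083°, lat -66.2083°.
Cell spans 0.0833333° lon × 0.0416667° lat. Centre is SW corner plus half of each.
latitude -66.1875, longitude -131.0417.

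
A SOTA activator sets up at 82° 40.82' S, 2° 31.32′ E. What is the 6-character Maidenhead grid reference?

Offset from 180°W / 90°S: lon 182.5220°, lat 7.3197°.
Field: lon ⌊182.5220/20⌋ = 9 → J; lat ⌊7.3197/10⌋ = 0 → A.
Square: lon ⌊2.5220/2⌋ = 1; lat ⌊7.3197/1⌋ = 7.
Subsquare: lon ⌊0.5220/0.0833333⌋ = 6 → g; lat ⌊0.3197/0.0416667⌋ = 7 → h.

JA17gh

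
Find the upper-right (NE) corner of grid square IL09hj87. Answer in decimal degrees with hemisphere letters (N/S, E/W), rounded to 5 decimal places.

29.40833° N, 19.34167° W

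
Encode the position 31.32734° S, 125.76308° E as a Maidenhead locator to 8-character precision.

Shift to the Maidenhead origin (180°W, 90°S): lon 305.76308, lat 58.67266.
Field: lon ⌊305.76308/20⌋ = 15 → P; lat ⌊58.67266/10⌋ = 5 → F.
Square: lon ⌊5.76308/2⌋ = 2; lat ⌊8.67266/1⌋ = 8.
Subsquare: lon ⌊1.76308/0.0833333⌋ = 21 → v; lat ⌊0.67266/0.0416667⌋ = 16 → q.
Extended square: lon ⌊0.01308/0.00833333⌋ = 1; lat ⌊0.00599/0.00416667⌋ = 1.

PF28vq11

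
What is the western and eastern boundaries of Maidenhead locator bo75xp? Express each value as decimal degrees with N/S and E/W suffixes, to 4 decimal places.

Field B=1, O=14: +1·20° lon, +14·10° lat → SW at lon -160°, lat 50°.
Square 7, 5: +7·2° lon, +5·1° lat → SW at lon -146°, lat 55°.
Subsquare x=23, p=15: +23·0.0833333° lon, +15·0.0416667° lat → SW at lon -144.083°, lat 55.625°.
Cell spans 0.0833333° lon × 0.0416667° lat.
west 144.0833° W, east 144.0000° W.

144.0833° W, 144.0000° W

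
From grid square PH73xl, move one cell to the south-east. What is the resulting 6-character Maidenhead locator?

Longitude subsquare x = 23; +1 → 24, wraps to 0 = a, carry into square.
Longitude square 7; +1 → 8.
Latitude subsquare l = 11; −1 → 10 = k.

PH83ak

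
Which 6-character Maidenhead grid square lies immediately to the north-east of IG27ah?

Longitude subsquare a = 0; +1 → 1 = b.
Latitude subsquare h = 7; +1 → 8 = i.

IG27bi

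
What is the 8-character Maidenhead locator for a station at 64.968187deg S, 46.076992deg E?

LC35aa97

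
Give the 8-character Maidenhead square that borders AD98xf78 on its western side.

Longitude extended square 7; −1 → 6.
The latitude characters are unchanged.

AD98xf68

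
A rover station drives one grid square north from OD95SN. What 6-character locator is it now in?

Latitude subsquare n = 13; +1 → 14 = o.
The longitude characters are unchanged.

OD95so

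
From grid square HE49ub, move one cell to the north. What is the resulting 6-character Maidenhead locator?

HE49uc

Latitude subsquare b = 1; +1 → 2 = c.
The longitude characters are unchanged.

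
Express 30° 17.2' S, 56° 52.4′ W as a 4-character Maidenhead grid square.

GF19

Add 180° to longitude and 90° to latitude: 123.13, 59.71.
Field (20°×10°, letters A–R): lon ⌊123.13/20⌋ = 6 → G; lat ⌊59.71/10⌋ = 5 → F.
Square (2°×1°, digits 0–9): lon ⌊3.13/2⌋ = 1; lat ⌊9.71/1⌋ = 9.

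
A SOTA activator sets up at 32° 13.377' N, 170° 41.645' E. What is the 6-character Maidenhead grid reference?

RM52if

Add 180° to longitude and 90° to latitude: 350.6941, 122.2229.
Field (20°×10°, letters A–R): lon ⌊350.6941/20⌋ = 17 → R; lat ⌊122.2229/10⌋ = 12 → M.
Square (2°×1°, digits 0–9): lon ⌊10.6941/2⌋ = 5; lat ⌊2.2229/1⌋ = 2.
Subsquare (5′×2.5′, letters a–x): lon ⌊0.6941/0.0833333⌋ = 8 → i; lat ⌊0.2229/0.0416667⌋ = 5 → f.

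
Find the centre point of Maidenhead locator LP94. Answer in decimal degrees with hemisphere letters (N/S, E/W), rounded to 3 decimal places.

64.500° N, 59.000° E

Field L=11, P=15: +11·20° lon, +15·10° lat → SW at lon 40°, lat 60°.
Square 9, 4: +9·2° lon, +4·1° lat → SW at lon 58°, lat 64°.
Cell spans 2° lon × 1° lat. Centre is SW corner plus half of each.
latitude 64.500° N, longitude 59.000° E.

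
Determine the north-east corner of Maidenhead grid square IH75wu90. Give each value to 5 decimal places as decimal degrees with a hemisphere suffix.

Field I=8, H=7: +8·20° lon, +7·10° lat → SW at lon -20°, lat -20°.
Square 7, 5: +7·2° lon, +5·1° lat → SW at lon -6°, lat -15°.
Subsquare w=22, u=20: +22·0.0833333° lon, +20·0.0416667° lat → SW at lon -4.16667°, lat -14.1667°.
Extended square 9, 0: +9·0.00833333° lon, +0·0.00416667° lat → SW at lon -4.09167°, lat -14.1667°.
Cell spans 0.00833333° lon × 0.00416667° lat. NE corner is SW corner plus one full cell.
latitude 14.16250° S, longitude 4.08333° W.

14.16250° S, 4.08333° W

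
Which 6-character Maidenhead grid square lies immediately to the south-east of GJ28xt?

GJ38as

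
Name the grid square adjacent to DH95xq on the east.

EH05aq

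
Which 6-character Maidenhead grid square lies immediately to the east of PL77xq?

PL87aq

Longitude subsquare x = 23; +1 → 24, wraps to 0 = a, carry into square.
Longitude square 7; +1 → 8.
The latitude characters are unchanged.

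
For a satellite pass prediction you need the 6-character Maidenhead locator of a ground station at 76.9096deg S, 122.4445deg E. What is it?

PB13fc

Offset from 180°W / 90°S: lon 302.4445°, lat 13.0904°.
Field: 302.4445/20 → 15 → P, 13.0904/10 → 1 → B; chars PB.
Square: 2.4445/2 → 1, 3.0904/1 → 3; chars 13.
Subsquare: 0.4445/0.0833333 → 5 → f, 0.0904/0.0416667 → 2 → c; chars fc.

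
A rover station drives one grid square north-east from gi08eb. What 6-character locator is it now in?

Longitude subsquare e = 4; +1 → 5 = f.
Latitude subsquare b = 1; +1 → 2 = c.

GI08fc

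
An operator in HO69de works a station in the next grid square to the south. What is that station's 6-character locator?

HO69dd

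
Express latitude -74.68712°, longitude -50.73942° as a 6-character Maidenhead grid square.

Add 180° to longitude and 90° to latitude: 129.2606, 15.3129.
Field (20°×10°, letters A–R): lon ⌊129.2606/20⌋ = 6 → G; lat ⌊15.3129/10⌋ = 1 → B.
Square (2°×1°, digits 0–9): lon ⌊9.2606/2⌋ = 4; lat ⌊5.3129/1⌋ = 5.
Subsquare (5′×2.5′, letters a–x): lon ⌊1.2606/0.0833333⌋ = 15 → p; lat ⌊0.3129/0.0416667⌋ = 7 → h.

GB45ph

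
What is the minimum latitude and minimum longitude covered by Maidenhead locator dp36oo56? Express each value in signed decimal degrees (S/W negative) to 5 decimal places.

66.60833, -112.79167

Field D=3, P=15: +3·20° lon, +15·10° lat → SW at lon -120°, lat 60°.
Square 3, 6: +3·2° lon, +6·1° lat → SW at lon -114°, lat 66°.
Subsquare o=14, o=14: +14·0.0833333° lon, +14·0.0416667° lat → SW at lon -112.833°, lat 66.5833°.
Extended square 5, 6: +5·0.00833333° lon, +6·0.00416667° lat → SW at lon -112.792°, lat 66.6083°.
latitude 66.60833, longitude -112.79167.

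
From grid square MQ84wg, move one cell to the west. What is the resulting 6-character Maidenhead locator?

Longitude subsquare w = 22; −1 → 21 = v.
The latitude characters are unchanged.

MQ84vg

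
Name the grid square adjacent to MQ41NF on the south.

MQ41ne

Latitude subsquare f = 5; −1 → 4 = e.
The longitude characters are unchanged.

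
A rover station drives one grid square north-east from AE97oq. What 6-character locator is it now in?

AE97pr

Longitude subsquare o = 14; +1 → 15 = p.
Latitude subsquare q = 16; +1 → 17 = r.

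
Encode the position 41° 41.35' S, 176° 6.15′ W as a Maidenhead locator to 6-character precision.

Offset from 180°W / 90°S: lon 3.8975°, lat 48.3108°.
Field (20°×10°, letters A–R): 3.8975/20 → 0 → A, 48.3108/10 → 4 → E; chars AE.
Square (2°×1°, digits 0–9): 3.8975/2 → 1, 8.3108/1 → 8; chars 18.
Subsquare (5′×2.5′, letters a–x): 1.8975/0.0833333 → 22 → w, 0.3108/0.0416667 → 7 → h; chars wh.

AE18wh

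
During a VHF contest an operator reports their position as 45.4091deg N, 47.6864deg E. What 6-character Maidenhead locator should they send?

LN35uj

Shift to the Maidenhead origin (180°W, 90°S): lon 227.6864, lat 135.4091.
Field (20°×10°, letters A–R): 227.6864/20 → 11 → L, 135.4091/10 → 13 → N; chars LN.
Square (2°×1°, digits 0–9): 7.6864/2 → 3, 5.4091/1 → 5; chars 35.
Subsquare (5′×2.5′, letters a–x): 1.6864/0.0833333 → 20 → u, 0.4091/0.0416667 → 9 → j; chars uj.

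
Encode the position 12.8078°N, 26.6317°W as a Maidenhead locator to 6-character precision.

HK62qt

Shift to the Maidenhead origin (180°W, 90°S): lon 153.3683, lat 102.8078.
Field (20°×10°, letters A–R): lon ⌊153.3683/20⌋ = 7 → H; lat ⌊102.8078/10⌋ = 10 → K.
Square (2°×1°, digits 0–9): lon ⌊13.3683/2⌋ = 6; lat ⌊2.8078/1⌋ = 2.
Subsquare (5′×2.5′, letters a–x): lon ⌊1.3683/0.0833333⌋ = 16 → q; lat ⌊0.8078/0.0416667⌋ = 19 → t.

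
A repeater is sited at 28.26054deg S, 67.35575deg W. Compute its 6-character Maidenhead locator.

FG61hr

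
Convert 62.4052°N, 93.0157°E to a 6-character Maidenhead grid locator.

NP62mj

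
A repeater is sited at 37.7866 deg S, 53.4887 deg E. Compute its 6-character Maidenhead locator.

LF62rf

Offset from 180°W / 90°S: lon 233.4887°, lat 52.2134°.
Field (20°×10°, letters A–R): lon ⌊233.4887/20⌋ = 11 → L; lat ⌊52.2134/10⌋ = 5 → F.
Square (2°×1°, digits 0–9): lon ⌊13.4887/2⌋ = 6; lat ⌊2.2134/1⌋ = 2.
Subsquare (5′×2.5′, letters a–x): lon ⌊1.4887/0.0833333⌋ = 17 → r; lat ⌊0.2134/0.0416667⌋ = 5 → f.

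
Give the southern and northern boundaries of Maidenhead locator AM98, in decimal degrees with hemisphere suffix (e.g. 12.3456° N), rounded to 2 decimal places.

Field A=0, M=12: +0·20° lon, +12·10° lat → SW at lon -180°, lat 30°.
Square 9, 8: +9·2° lon, +8·1° lat → SW at lon -162°, lat 38°.
Cell spans 2° lon × 1° lat.
south 38.00° N, north 39.00° N.

38.00° N, 39.00° N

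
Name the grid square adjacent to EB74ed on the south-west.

EB74dc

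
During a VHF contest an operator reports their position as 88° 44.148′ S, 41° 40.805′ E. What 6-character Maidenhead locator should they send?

LA01ug

Offset from 180°W / 90°S: lon 221.6801°, lat 1.2642°.
Field: 221.6801/20 → 11 → L, 1.2642/10 → 0 → A; chars LA.
Square: 1.6801/2 → 0, 1.2642/1 → 1; chars 01.
Subsquare: 1.6801/0.0833333 → 20 → u, 0.2642/0.0416667 → 6 → g; chars ug.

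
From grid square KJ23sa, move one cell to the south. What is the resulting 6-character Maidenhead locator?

Latitude subsquare a = 0; −1 → -1, wraps to 23 = x, carry into square.
Latitude square 3; −1 → 2.
The longitude characters are unchanged.

KJ22sx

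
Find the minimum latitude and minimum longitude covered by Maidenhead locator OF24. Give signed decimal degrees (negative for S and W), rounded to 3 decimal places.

-36.000, 104.000

Field O=14, F=5: +14·20° lon, +5·10° lat → SW at lon 100°, lat -40°.
Square 2, 4: +2·2° lon, +4·1° lat → SW at lon 104°, lat -36°.
latitude -36.000, longitude 104.000.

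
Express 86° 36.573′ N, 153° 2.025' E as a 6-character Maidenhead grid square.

Shift to the Maidenhead origin (180°W, 90°S): lon 333.0337, lat 176.6096.
Field (20°×10°, letters A–R): lon ⌊333.0337/20⌋ = 16 → Q; lat ⌊176.6096/10⌋ = 17 → R.
Square (2°×1°, digits 0–9): lon ⌊13.0337/2⌋ = 6; lat ⌊6.6096/1⌋ = 6.
Subsquare (5′×2.5′, letters a–x): lon ⌊1.0337/0.0833333⌋ = 12 → m; lat ⌊0.6096/0.0416667⌋ = 14 → o.

QR66mo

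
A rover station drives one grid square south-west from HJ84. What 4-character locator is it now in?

Longitude square 8; −1 → 7.
Latitude square 4; −1 → 3.

HJ73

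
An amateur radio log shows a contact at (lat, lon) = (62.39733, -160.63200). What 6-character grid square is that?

AP92qj

Add 180° to longitude and 90° to latitude: 19.3680, 152.3973.
Field: lon ⌊19.3680/20⌋ = 0 → A; lat ⌊152.3973/10⌋ = 15 → P.
Square: lon ⌊19.3680/2⌋ = 9; lat ⌊2.3973/1⌋ = 2.
Subsquare: lon ⌊1.3680/0.0833333⌋ = 16 → q; lat ⌊0.3973/0.0416667⌋ = 9 → j.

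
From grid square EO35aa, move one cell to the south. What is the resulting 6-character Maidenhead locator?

Latitude subsquare a = 0; −1 → -1, wraps to 23 = x, carry into square.
Latitude square 5; −1 → 4.
The longitude characters are unchanged.

EO34ax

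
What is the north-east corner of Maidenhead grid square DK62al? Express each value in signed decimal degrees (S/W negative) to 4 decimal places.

Field D=3, K=10: +3·20° lon, +10·10° lat → SW at lon -120°, lat 10°.
Square 6, 2: +6·2° lon, +2·1° lat → SW at lon -108°, lat 12°.
Subsquare a=0, l=11: +0·0.0833333° lon, +11·0.0416667° lat → SW at lon -108°, lat 12.4583°.
Cell spans 0.0833333° lon × 0.0416667° lat. NE corner is SW corner plus one full cell.
latitude 12.5000, longitude -107.9167.

12.5000, -107.9167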